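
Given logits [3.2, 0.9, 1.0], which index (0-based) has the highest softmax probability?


Softmax is a monotonic transformation, so it preserves the argmax.
We need to find the index of the maximum logit.
Index 0: 3.2
Index 1: 0.9
Index 2: 1.0
Maximum logit = 3.2 at index 0

0


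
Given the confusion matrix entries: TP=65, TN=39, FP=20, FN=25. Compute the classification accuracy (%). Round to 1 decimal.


Accuracy = (TP + TN) / (TP + TN + FP + FN) * 100
= (65 + 39) / (65 + 39 + 20 + 25)
= 104 / 149
= 0.698
= 69.8%

69.8


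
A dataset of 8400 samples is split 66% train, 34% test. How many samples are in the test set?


Train samples = 8400 * 66% = 5544
Test samples = 8400 - 5544
= 2856

2856


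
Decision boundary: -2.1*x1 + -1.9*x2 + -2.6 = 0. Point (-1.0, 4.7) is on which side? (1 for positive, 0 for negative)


Compute -2.1 * -1.0 + -1.9 * 4.7 + -2.6
= 2.1 + -8.93 + -2.6
= -9.43
Since -9.43 < 0, the point is on the negative side.

0


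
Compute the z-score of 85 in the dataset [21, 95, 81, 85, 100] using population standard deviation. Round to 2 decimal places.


Mean = (21 + 95 + 81 + 85 + 100) / 5 = 76.4
Variance = sum((x_i - mean)^2) / n = 813.44
Std = sqrt(813.44) = 28.5209
Z = (x - mean) / std
= (85 - 76.4) / 28.5209
= 8.6 / 28.5209
= 0.30

0.30


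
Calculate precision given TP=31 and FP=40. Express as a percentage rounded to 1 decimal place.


Precision = TP / (TP + FP) * 100
= 31 / (31 + 40)
= 31 / 71
= 0.4366
= 43.7%

43.7


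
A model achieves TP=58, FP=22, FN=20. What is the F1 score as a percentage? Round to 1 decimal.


Precision = TP / (TP + FP) = 58 / 80 = 0.725
Recall = TP / (TP + FN) = 58 / 78 = 0.7436
F1 = 2 * P * R / (P + R)
= 2 * 0.725 * 0.7436 / (0.725 + 0.7436)
= 1.0782 / 1.4686
= 0.7342
As percentage: 73.4%

73.4


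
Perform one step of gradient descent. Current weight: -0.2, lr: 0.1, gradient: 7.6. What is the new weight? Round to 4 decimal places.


w_new = w_old - lr * gradient
= -0.2 - 0.1 * 7.6
= -0.2 - (0.76)
= -0.9600

-0.9600


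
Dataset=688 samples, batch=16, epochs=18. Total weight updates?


Iterations per epoch = 688 / 16 = 43
Total updates = iterations_per_epoch * epochs
= 43 * 18
= 774

774


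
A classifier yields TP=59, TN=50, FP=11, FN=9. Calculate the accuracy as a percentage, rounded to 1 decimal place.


Accuracy = (TP + TN) / (TP + TN + FP + FN) * 100
= (59 + 50) / (59 + 50 + 11 + 9)
= 109 / 129
= 0.845
= 84.5%

84.5


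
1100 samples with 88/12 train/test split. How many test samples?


Train samples = 1100 * 88% = 968
Test samples = 1100 - 968
= 132

132


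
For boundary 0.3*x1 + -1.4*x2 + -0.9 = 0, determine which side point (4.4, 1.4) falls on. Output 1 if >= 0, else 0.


Compute 0.3 * 4.4 + -1.4 * 1.4 + -0.9
= 1.32 + -1.96 + -0.9
= -1.54
Since -1.54 < 0, the point is on the negative side.

0


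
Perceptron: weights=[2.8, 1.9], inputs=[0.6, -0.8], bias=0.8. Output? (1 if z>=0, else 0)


z = w . x + b
= 2.8*0.6 + 1.9*-0.8 + 0.8
= 1.68 + -1.52 + 0.8
= 0.16 + 0.8
= 0.96
Since z = 0.96 >= 0, output = 1

1


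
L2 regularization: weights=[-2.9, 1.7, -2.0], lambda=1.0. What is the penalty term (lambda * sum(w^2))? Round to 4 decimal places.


Squaring each weight:
(-2.9)^2 = 8.41
1.7^2 = 2.89
(-2.0)^2 = 4.0
Sum of squares = 15.3
Penalty = 1.0 * 15.3 = 15.3000

15.3000


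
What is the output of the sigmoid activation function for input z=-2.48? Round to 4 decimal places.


sigmoid(z) = 1 / (1 + exp(-z))
exp(-(-2.48)) = exp(2.48) = 11.9413
1 + 11.9413 = 12.9413
1 / 12.9413 = 0.0773

0.0773


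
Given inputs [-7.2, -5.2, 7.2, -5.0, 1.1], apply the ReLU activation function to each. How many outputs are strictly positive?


ReLU(x) = max(0, x) for each element:
ReLU(-7.2) = 0
ReLU(-5.2) = 0
ReLU(7.2) = 7.2
ReLU(-5.0) = 0
ReLU(1.1) = 1.1
Active neurons (>0): 2

2


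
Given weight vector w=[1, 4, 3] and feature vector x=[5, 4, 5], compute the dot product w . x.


Element-wise products:
1 * 5 = 5
4 * 4 = 16
3 * 5 = 15
Sum = 5 + 16 + 15
= 36

36


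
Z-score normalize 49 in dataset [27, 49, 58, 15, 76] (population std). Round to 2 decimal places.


Mean = (27 + 49 + 58 + 15 + 76) / 5 = 45.0
Variance = sum((x_i - mean)^2) / n = 474.0
Std = sqrt(474.0) = 21.7715
Z = (x - mean) / std
= (49 - 45.0) / 21.7715
= 4.0 / 21.7715
= 0.18

0.18


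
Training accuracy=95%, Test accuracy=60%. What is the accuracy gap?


Gap = train_accuracy - test_accuracy
= 95 - 60
= 35%
This large gap strongly indicates overfitting.

35


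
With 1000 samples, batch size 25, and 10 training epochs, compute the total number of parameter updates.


Iterations per epoch = 1000 / 25 = 40
Total updates = iterations_per_epoch * epochs
= 40 * 10
= 400

400


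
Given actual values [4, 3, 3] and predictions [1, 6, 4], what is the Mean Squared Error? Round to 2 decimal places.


Differences: [3, -3, -1]
Squared errors: [9, 9, 1]
Sum of squared errors = 19
MSE = 19 / 3 = 6.33

6.33


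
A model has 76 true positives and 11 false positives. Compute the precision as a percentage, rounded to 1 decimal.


Precision = TP / (TP + FP) * 100
= 76 / (76 + 11)
= 76 / 87
= 0.8736
= 87.4%

87.4


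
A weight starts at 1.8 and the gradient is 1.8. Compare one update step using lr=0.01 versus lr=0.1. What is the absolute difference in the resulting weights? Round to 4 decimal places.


With lr=0.01: w_new = 1.8 - 0.01 * 1.8 = 1.782
With lr=0.1: w_new = 1.8 - 0.1 * 1.8 = 1.62
Absolute difference = |1.782 - 1.62|
= 0.1620

0.1620


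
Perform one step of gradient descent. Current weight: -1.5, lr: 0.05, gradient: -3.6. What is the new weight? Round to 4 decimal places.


w_new = w_old - lr * gradient
= -1.5 - 0.05 * -3.6
= -1.5 - (-0.18)
= -1.3200

-1.3200


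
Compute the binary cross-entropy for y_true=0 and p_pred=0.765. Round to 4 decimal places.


For y=0: Loss = -log(1-p)
= -log(1 - 0.765)
= -log(0.235)
= -(-1.4482)
= 1.4482

1.4482


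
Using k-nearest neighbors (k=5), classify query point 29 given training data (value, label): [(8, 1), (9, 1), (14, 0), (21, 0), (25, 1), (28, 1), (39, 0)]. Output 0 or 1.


Distances from query 29:
Point 28 (class 1): distance = 1
Point 25 (class 1): distance = 4
Point 21 (class 0): distance = 8
Point 39 (class 0): distance = 10
Point 14 (class 0): distance = 15
K=5 nearest neighbors: classes = [1, 1, 0, 0, 0]
Votes for class 1: 2 / 5
Majority vote => class 0

0


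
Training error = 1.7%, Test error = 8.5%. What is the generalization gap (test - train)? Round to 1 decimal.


Generalization gap = test_error - train_error
= 8.5 - 1.7
= 6.8%
A moderate gap.

6.8


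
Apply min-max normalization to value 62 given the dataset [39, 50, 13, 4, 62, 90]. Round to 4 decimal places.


Min = 4, Max = 90
Range = 90 - 4 = 86
Scaled = (x - min) / (max - min)
= (62 - 4) / 86
= 58 / 86
= 0.6744

0.6744


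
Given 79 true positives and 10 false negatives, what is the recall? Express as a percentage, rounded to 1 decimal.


Recall = TP / (TP + FN) * 100
= 79 / (79 + 10)
= 79 / 89
= 0.8876
= 88.8%

88.8


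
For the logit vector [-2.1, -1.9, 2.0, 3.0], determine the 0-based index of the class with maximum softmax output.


Softmax is a monotonic transformation, so it preserves the argmax.
We need to find the index of the maximum logit.
Index 0: -2.1
Index 1: -1.9
Index 2: 2.0
Index 3: 3.0
Maximum logit = 3.0 at index 3

3


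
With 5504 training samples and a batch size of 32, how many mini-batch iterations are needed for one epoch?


Iterations per epoch = dataset_size / batch_size
= 5504 / 32
= 172

172


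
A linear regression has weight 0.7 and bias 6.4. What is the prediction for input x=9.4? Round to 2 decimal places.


y = 0.7 * 9.4 + (6.4)
= 6.58 + (6.4)
= 12.98

12.98


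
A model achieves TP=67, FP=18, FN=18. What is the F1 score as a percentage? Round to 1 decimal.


Precision = TP / (TP + FP) = 67 / 85 = 0.7882
Recall = TP / (TP + FN) = 67 / 85 = 0.7882
F1 = 2 * P * R / (P + R)
= 2 * 0.7882 * 0.7882 / (0.7882 + 0.7882)
= 1.2426 / 1.5765
= 0.7882
As percentage: 78.8%

78.8


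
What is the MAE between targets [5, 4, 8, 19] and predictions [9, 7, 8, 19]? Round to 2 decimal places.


Absolute errors: [4, 3, 0, 0]
Sum of absolute errors = 7
MAE = 7 / 4 = 1.75

1.75


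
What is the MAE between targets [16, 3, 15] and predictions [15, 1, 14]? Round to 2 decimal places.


Absolute errors: [1, 2, 1]
Sum of absolute errors = 4
MAE = 4 / 3 = 1.33

1.33


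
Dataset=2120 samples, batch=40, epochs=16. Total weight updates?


Iterations per epoch = 2120 / 40 = 53
Total updates = iterations_per_epoch * epochs
= 53 * 16
= 848

848


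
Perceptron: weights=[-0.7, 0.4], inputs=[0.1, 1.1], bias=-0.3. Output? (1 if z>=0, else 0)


z = w . x + b
= -0.7*0.1 + 0.4*1.1 + -0.3
= -0.07 + 0.44 + -0.3
= 0.37 + -0.3
= 0.07
Since z = 0.07 >= 0, output = 1

1


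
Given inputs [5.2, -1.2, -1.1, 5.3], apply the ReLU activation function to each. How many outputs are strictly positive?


ReLU(x) = max(0, x) for each element:
ReLU(5.2) = 5.2
ReLU(-1.2) = 0
ReLU(-1.1) = 0
ReLU(5.3) = 5.3
Active neurons (>0): 2

2


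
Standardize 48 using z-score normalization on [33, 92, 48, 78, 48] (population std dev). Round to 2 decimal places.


Mean = (33 + 92 + 48 + 78 + 48) / 5 = 59.8
Variance = sum((x_i - mean)^2) / n = 472.96
Std = sqrt(472.96) = 21.7476
Z = (x - mean) / std
= (48 - 59.8) / 21.7476
= -11.8 / 21.7476
= -0.54

-0.54


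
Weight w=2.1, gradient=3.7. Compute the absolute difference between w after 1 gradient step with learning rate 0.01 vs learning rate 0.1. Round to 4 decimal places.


With lr=0.01: w_new = 2.1 - 0.01 * 3.7 = 2.063
With lr=0.1: w_new = 2.1 - 0.1 * 3.7 = 1.73
Absolute difference = |2.063 - 1.73|
= 0.3330

0.3330


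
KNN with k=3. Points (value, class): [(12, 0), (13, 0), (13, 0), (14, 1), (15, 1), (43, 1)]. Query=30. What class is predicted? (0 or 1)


Distances from query 30:
Point 43 (class 1): distance = 13
Point 15 (class 1): distance = 15
Point 14 (class 1): distance = 16
K=3 nearest neighbors: classes = [1, 1, 1]
Votes for class 1: 3 / 3
Majority vote => class 1

1


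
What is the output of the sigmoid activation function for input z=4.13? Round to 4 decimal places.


sigmoid(z) = 1 / (1 + exp(-z))
exp(-(4.13)) = exp(-4.13) = 0.0161
1 + 0.0161 = 1.0161
1 / 1.0161 = 0.9842

0.9842


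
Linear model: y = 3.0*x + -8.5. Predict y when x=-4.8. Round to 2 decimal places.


y = 3.0 * -4.8 + (-8.5)
= -14.4 + (-8.5)
= -22.90

-22.90


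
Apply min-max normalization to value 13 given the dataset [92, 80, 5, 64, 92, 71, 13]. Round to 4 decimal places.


Min = 5, Max = 92
Range = 92 - 5 = 87
Scaled = (x - min) / (max - min)
= (13 - 5) / 87
= 8 / 87
= 0.0920

0.0920


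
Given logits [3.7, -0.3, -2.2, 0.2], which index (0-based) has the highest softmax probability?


Softmax is a monotonic transformation, so it preserves the argmax.
We need to find the index of the maximum logit.
Index 0: 3.7
Index 1: -0.3
Index 2: -2.2
Index 3: 0.2
Maximum logit = 3.7 at index 0

0


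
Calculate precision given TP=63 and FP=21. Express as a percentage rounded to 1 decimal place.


Precision = TP / (TP + FP) * 100
= 63 / (63 + 21)
= 63 / 84
= 0.75
= 75.0%

75.0


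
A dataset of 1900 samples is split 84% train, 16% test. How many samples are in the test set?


Train samples = 1900 * 84% = 1596
Test samples = 1900 - 1596
= 304

304


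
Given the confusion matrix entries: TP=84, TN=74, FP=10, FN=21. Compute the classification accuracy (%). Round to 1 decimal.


Accuracy = (TP + TN) / (TP + TN + FP + FN) * 100
= (84 + 74) / (84 + 74 + 10 + 21)
= 158 / 189
= 0.836
= 83.6%

83.6


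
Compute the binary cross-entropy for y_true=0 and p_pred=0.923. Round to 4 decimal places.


For y=0: Loss = -log(1-p)
= -log(1 - 0.923)
= -log(0.077)
= -(-2.5639)
= 2.5639

2.5639


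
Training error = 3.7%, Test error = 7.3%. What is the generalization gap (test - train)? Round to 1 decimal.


Generalization gap = test_error - train_error
= 7.3 - 3.7
= 3.6%
A moderate gap.

3.6


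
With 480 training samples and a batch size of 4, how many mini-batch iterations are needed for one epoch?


Iterations per epoch = dataset_size / batch_size
= 480 / 4
= 120

120


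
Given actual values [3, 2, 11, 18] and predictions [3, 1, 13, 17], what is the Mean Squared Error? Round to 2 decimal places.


Differences: [0, 1, -2, 1]
Squared errors: [0, 1, 4, 1]
Sum of squared errors = 6
MSE = 6 / 4 = 1.50

1.50


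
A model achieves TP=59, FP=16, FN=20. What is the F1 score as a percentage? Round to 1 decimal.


Precision = TP / (TP + FP) = 59 / 75 = 0.7867
Recall = TP / (TP + FN) = 59 / 79 = 0.7468
F1 = 2 * P * R / (P + R)
= 2 * 0.7867 * 0.7468 / (0.7867 + 0.7468)
= 1.175 / 1.5335
= 0.7662
As percentage: 76.6%

76.6


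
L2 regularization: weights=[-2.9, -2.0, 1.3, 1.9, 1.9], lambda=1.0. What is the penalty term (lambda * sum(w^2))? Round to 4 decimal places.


Squaring each weight:
(-2.9)^2 = 8.41
(-2.0)^2 = 4.0
1.3^2 = 1.69
1.9^2 = 3.61
1.9^2 = 3.61
Sum of squares = 21.32
Penalty = 1.0 * 21.32 = 21.3200

21.3200


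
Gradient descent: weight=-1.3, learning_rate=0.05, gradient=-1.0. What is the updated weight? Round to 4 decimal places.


w_new = w_old - lr * gradient
= -1.3 - 0.05 * -1.0
= -1.3 - (-0.05)
= -1.2500

-1.2500


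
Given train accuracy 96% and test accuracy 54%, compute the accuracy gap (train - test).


Gap = train_accuracy - test_accuracy
= 96 - 54
= 42%
This large gap strongly indicates overfitting.

42


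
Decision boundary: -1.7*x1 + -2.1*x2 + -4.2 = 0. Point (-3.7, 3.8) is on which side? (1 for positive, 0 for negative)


Compute -1.7 * -3.7 + -2.1 * 3.8 + -4.2
= 6.29 + -7.98 + -4.2
= -5.89
Since -5.89 < 0, the point is on the negative side.

0


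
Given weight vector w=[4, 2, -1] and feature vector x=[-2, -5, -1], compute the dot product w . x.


Element-wise products:
4 * -2 = -8
2 * -5 = -10
-1 * -1 = 1
Sum = -8 + -10 + 1
= -17

-17


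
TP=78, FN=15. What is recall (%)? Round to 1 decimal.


Recall = TP / (TP + FN) * 100
= 78 / (78 + 15)
= 78 / 93
= 0.8387
= 83.9%

83.9


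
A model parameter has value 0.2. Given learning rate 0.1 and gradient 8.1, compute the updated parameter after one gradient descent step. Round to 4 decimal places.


w_new = w_old - lr * gradient
= 0.2 - 0.1 * 8.1
= 0.2 - (0.81)
= -0.6100

-0.6100


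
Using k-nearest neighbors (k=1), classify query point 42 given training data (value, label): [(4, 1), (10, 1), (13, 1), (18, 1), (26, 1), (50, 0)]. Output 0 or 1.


Distances from query 42:
Point 50 (class 0): distance = 8
K=1 nearest neighbors: classes = [0]
Votes for class 1: 0 / 1
Majority vote => class 0

0


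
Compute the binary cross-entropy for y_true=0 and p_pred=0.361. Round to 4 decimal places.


For y=0: Loss = -log(1-p)
= -log(1 - 0.361)
= -log(0.639)
= -(-0.4479)
= 0.4479

0.4479


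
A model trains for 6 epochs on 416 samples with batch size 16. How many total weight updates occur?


Iterations per epoch = 416 / 16 = 26
Total updates = iterations_per_epoch * epochs
= 26 * 6
= 156

156


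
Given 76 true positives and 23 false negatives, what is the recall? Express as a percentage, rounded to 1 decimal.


Recall = TP / (TP + FN) * 100
= 76 / (76 + 23)
= 76 / 99
= 0.7677
= 76.8%

76.8


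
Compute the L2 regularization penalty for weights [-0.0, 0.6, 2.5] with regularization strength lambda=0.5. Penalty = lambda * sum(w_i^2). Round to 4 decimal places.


Squaring each weight:
(-0.0)^2 = 0.0
0.6^2 = 0.36
2.5^2 = 6.25
Sum of squares = 6.61
Penalty = 0.5 * 6.61 = 3.3050

3.3050


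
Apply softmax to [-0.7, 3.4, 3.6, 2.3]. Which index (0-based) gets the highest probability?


Softmax is a monotonic transformation, so it preserves the argmax.
We need to find the index of the maximum logit.
Index 0: -0.7
Index 1: 3.4
Index 2: 3.6
Index 3: 2.3
Maximum logit = 3.6 at index 2

2


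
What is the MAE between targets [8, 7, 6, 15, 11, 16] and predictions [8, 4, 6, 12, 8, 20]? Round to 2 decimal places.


Absolute errors: [0, 3, 0, 3, 3, 4]
Sum of absolute errors = 13
MAE = 13 / 6 = 2.17

2.17


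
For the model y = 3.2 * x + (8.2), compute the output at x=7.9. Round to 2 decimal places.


y = 3.2 * 7.9 + (8.2)
= 25.28 + (8.2)
= 33.48

33.48


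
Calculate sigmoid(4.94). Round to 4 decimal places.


sigmoid(z) = 1 / (1 + exp(-z))
exp(-(4.94)) = exp(-4.94) = 0.0072
1 + 0.0072 = 1.0072
1 / 1.0072 = 0.9929

0.9929


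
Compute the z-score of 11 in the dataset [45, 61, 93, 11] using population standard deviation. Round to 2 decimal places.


Mean = (45 + 61 + 93 + 11) / 4 = 52.5
Variance = sum((x_i - mean)^2) / n = 872.75
Std = sqrt(872.75) = 29.5423
Z = (x - mean) / std
= (11 - 52.5) / 29.5423
= -41.5 / 29.5423
= -1.40

-1.40


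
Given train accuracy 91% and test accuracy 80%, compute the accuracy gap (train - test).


Gap = train_accuracy - test_accuracy
= 91 - 80
= 11%
This gap suggests the model is overfitting.

11


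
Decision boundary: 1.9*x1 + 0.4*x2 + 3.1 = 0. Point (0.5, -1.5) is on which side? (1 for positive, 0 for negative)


Compute 1.9 * 0.5 + 0.4 * -1.5 + 3.1
= 0.95 + -0.6 + 3.1
= 3.45
Since 3.45 >= 0, the point is on the positive side.

1


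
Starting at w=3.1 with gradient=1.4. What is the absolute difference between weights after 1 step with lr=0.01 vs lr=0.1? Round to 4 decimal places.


With lr=0.01: w_new = 3.1 - 0.01 * 1.4 = 3.086
With lr=0.1: w_new = 3.1 - 0.1 * 1.4 = 2.96
Absolute difference = |3.086 - 2.96|
= 0.1260

0.1260


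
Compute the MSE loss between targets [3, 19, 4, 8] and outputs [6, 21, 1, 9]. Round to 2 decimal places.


Differences: [-3, -2, 3, -1]
Squared errors: [9, 4, 9, 1]
Sum of squared errors = 23
MSE = 23 / 4 = 5.75

5.75


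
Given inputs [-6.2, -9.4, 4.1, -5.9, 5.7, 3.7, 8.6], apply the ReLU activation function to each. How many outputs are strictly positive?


ReLU(x) = max(0, x) for each element:
ReLU(-6.2) = 0
ReLU(-9.4) = 0
ReLU(4.1) = 4.1
ReLU(-5.9) = 0
ReLU(5.7) = 5.7
ReLU(3.7) = 3.7
ReLU(8.6) = 8.6
Active neurons (>0): 4

4


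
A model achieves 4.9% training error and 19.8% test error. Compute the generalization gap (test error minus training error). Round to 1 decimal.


Generalization gap = test_error - train_error
= 19.8 - 4.9
= 14.9%
A large gap suggests overfitting.

14.9


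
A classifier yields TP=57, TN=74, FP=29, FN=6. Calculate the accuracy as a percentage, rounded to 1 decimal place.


Accuracy = (TP + TN) / (TP + TN + FP + FN) * 100
= (57 + 74) / (57 + 74 + 29 + 6)
= 131 / 166
= 0.7892
= 78.9%

78.9


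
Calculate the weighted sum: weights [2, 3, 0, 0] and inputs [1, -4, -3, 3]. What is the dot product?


Element-wise products:
2 * 1 = 2
3 * -4 = -12
0 * -3 = 0
0 * 3 = 0
Sum = 2 + -12 + 0 + 0
= -10

-10


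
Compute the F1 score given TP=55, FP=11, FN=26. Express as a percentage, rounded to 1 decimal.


Precision = TP / (TP + FP) = 55 / 66 = 0.8333
Recall = TP / (TP + FN) = 55 / 81 = 0.679
F1 = 2 * P * R / (P + R)
= 2 * 0.8333 * 0.679 / (0.8333 + 0.679)
= 1.1317 / 1.5123
= 0.7483
As percentage: 74.8%

74.8


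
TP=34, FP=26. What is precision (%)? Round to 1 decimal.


Precision = TP / (TP + FP) * 100
= 34 / (34 + 26)
= 34 / 60
= 0.5667
= 56.7%

56.7


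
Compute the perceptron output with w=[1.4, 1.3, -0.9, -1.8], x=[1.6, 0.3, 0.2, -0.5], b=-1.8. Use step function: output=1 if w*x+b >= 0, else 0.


z = w . x + b
= 1.4*1.6 + 1.3*0.3 + -0.9*0.2 + -1.8*-0.5 + -1.8
= 2.24 + 0.39 + -0.18 + 0.9 + -1.8
= 3.35 + -1.8
= 1.55
Since z = 1.55 >= 0, output = 1

1


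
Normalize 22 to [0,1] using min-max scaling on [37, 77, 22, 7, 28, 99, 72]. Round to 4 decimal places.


Min = 7, Max = 99
Range = 99 - 7 = 92
Scaled = (x - min) / (max - min)
= (22 - 7) / 92
= 15 / 92
= 0.1630

0.1630


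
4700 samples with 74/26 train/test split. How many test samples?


Train samples = 4700 * 74% = 3478
Test samples = 4700 - 3478
= 1222

1222


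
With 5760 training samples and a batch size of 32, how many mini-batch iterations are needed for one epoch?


Iterations per epoch = dataset_size / batch_size
= 5760 / 32
= 180

180


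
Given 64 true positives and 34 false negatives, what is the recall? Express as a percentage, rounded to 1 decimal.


Recall = TP / (TP + FN) * 100
= 64 / (64 + 34)
= 64 / 98
= 0.6531
= 65.3%

65.3


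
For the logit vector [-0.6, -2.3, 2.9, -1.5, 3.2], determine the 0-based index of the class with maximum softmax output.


Softmax is a monotonic transformation, so it preserves the argmax.
We need to find the index of the maximum logit.
Index 0: -0.6
Index 1: -2.3
Index 2: 2.9
Index 3: -1.5
Index 4: 3.2
Maximum logit = 3.2 at index 4

4


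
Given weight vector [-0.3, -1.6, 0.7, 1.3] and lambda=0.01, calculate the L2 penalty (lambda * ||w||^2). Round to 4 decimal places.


Squaring each weight:
(-0.3)^2 = 0.09
(-1.6)^2 = 2.56
0.7^2 = 0.49
1.3^2 = 1.69
Sum of squares = 4.83
Penalty = 0.01 * 4.83 = 0.0483

0.0483


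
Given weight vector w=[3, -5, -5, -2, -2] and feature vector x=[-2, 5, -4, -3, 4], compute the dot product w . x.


Element-wise products:
3 * -2 = -6
-5 * 5 = -25
-5 * -4 = 20
-2 * -3 = 6
-2 * 4 = -8
Sum = -6 + -25 + 20 + 6 + -8
= -13

-13


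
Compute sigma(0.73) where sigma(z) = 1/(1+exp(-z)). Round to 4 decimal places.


sigmoid(z) = 1 / (1 + exp(-z))
exp(-(0.73)) = exp(-0.73) = 0.4819
1 + 0.4819 = 1.4819
1 / 1.4819 = 0.6748

0.6748


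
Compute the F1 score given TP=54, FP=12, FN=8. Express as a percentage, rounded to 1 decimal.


Precision = TP / (TP + FP) = 54 / 66 = 0.8182
Recall = TP / (TP + FN) = 54 / 62 = 0.871
F1 = 2 * P * R / (P + R)
= 2 * 0.8182 * 0.871 / (0.8182 + 0.871)
= 1.4252 / 1.6891
= 0.8438
As percentage: 84.4%

84.4


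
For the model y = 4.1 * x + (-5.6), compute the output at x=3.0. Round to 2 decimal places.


y = 4.1 * 3.0 + (-5.6)
= 12.3 + (-5.6)
= 6.70

6.70


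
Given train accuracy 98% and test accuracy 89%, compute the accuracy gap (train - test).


Gap = train_accuracy - test_accuracy
= 98 - 89
= 9%
This moderate gap may indicate mild overfitting.

9


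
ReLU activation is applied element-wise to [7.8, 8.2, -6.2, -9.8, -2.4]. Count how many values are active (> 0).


ReLU(x) = max(0, x) for each element:
ReLU(7.8) = 7.8
ReLU(8.2) = 8.2
ReLU(-6.2) = 0
ReLU(-9.8) = 0
ReLU(-2.4) = 0
Active neurons (>0): 2

2


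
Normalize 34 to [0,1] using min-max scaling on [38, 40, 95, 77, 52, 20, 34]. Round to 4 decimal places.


Min = 20, Max = 95
Range = 95 - 20 = 75
Scaled = (x - min) / (max - min)
= (34 - 20) / 75
= 14 / 75
= 0.1867

0.1867


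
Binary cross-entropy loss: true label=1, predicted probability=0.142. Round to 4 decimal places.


For y=1: Loss = -log(p)
= -log(0.142)
= -(-1.9519)
= 1.9519

1.9519


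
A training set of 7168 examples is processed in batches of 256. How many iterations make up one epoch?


Iterations per epoch = dataset_size / batch_size
= 7168 / 256
= 28

28


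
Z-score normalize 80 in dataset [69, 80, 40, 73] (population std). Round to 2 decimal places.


Mean = (69 + 80 + 40 + 73) / 4 = 65.5
Variance = sum((x_i - mean)^2) / n = 232.25
Std = sqrt(232.25) = 15.2398
Z = (x - mean) / std
= (80 - 65.5) / 15.2398
= 14.5 / 15.2398
= 0.95

0.95


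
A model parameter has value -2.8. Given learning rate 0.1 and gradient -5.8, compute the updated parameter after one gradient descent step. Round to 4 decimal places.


w_new = w_old - lr * gradient
= -2.8 - 0.1 * -5.8
= -2.8 - (-0.58)
= -2.2200

-2.2200


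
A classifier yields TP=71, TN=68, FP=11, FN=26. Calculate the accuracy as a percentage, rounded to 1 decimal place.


Accuracy = (TP + TN) / (TP + TN + FP + FN) * 100
= (71 + 68) / (71 + 68 + 11 + 26)
= 139 / 176
= 0.7898
= 79.0%

79.0


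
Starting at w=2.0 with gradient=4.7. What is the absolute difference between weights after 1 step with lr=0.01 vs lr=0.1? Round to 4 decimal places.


With lr=0.01: w_new = 2.0 - 0.01 * 4.7 = 1.953
With lr=0.1: w_new = 2.0 - 0.1 * 4.7 = 1.53
Absolute difference = |1.953 - 1.53|
= 0.4230

0.4230


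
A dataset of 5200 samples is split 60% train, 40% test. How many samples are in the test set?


Train samples = 5200 * 60% = 3120
Test samples = 5200 - 3120
= 2080

2080


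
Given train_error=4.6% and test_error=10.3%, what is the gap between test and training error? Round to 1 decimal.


Generalization gap = test_error - train_error
= 10.3 - 4.6
= 5.7%
A moderate gap.

5.7


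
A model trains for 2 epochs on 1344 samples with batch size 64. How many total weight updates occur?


Iterations per epoch = 1344 / 64 = 21
Total updates = iterations_per_epoch * epochs
= 21 * 2
= 42

42


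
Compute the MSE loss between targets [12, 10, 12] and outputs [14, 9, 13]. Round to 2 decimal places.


Differences: [-2, 1, -1]
Squared errors: [4, 1, 1]
Sum of squared errors = 6
MSE = 6 / 3 = 2.00

2.00


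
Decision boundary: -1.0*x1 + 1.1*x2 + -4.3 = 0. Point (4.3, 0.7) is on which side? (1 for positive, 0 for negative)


Compute -1.0 * 4.3 + 1.1 * 0.7 + -4.3
= -4.3 + 0.77 + -4.3
= -7.83
Since -7.83 < 0, the point is on the negative side.

0


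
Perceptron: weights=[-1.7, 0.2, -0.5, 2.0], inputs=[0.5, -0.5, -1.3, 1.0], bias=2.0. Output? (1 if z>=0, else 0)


z = w . x + b
= -1.7*0.5 + 0.2*-0.5 + -0.5*-1.3 + 2.0*1.0 + 2.0
= -0.85 + -0.1 + 0.65 + 2.0 + 2.0
= 1.7 + 2.0
= 3.7
Since z = 3.7 >= 0, output = 1

1


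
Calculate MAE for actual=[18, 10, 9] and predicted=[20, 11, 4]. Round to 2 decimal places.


Absolute errors: [2, 1, 5]
Sum of absolute errors = 8
MAE = 8 / 3 = 2.67

2.67


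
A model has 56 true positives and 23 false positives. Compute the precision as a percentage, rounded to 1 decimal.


Precision = TP / (TP + FP) * 100
= 56 / (56 + 23)
= 56 / 79
= 0.7089
= 70.9%

70.9


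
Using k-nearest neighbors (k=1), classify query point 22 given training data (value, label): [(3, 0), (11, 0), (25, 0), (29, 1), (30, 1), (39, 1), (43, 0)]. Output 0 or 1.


Distances from query 22:
Point 25 (class 0): distance = 3
K=1 nearest neighbors: classes = [0]
Votes for class 1: 0 / 1
Majority vote => class 0

0


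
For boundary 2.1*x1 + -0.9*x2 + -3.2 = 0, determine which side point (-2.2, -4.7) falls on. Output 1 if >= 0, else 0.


Compute 2.1 * -2.2 + -0.9 * -4.7 + -3.2
= -4.62 + 4.23 + -3.2
= -3.59
Since -3.59 < 0, the point is on the negative side.

0


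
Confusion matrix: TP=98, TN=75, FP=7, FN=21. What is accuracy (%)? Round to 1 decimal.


Accuracy = (TP + TN) / (TP + TN + FP + FN) * 100
= (98 + 75) / (98 + 75 + 7 + 21)
= 173 / 201
= 0.8607
= 86.1%

86.1


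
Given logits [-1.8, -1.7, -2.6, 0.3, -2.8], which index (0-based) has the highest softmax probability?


Softmax is a monotonic transformation, so it preserves the argmax.
We need to find the index of the maximum logit.
Index 0: -1.8
Index 1: -1.7
Index 2: -2.6
Index 3: 0.3
Index 4: -2.8
Maximum logit = 0.3 at index 3

3


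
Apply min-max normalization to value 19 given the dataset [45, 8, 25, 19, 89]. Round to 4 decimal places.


Min = 8, Max = 89
Range = 89 - 8 = 81
Scaled = (x - min) / (max - min)
= (19 - 8) / 81
= 11 / 81
= 0.1358

0.1358


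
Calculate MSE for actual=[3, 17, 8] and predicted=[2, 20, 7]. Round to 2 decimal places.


Differences: [1, -3, 1]
Squared errors: [1, 9, 1]
Sum of squared errors = 11
MSE = 11 / 3 = 3.67

3.67


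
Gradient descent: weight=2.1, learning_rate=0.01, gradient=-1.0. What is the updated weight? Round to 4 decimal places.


w_new = w_old - lr * gradient
= 2.1 - 0.01 * -1.0
= 2.1 - (-0.01)
= 2.1100

2.1100


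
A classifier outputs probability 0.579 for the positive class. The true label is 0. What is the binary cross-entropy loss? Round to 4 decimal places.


For y=0: Loss = -log(1-p)
= -log(1 - 0.579)
= -log(0.421)
= -(-0.8651)
= 0.8651

0.8651


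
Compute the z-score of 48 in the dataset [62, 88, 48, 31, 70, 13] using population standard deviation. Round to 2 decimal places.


Mean = (62 + 88 + 48 + 31 + 70 + 13) / 6 = 52.0
Variance = sum((x_i - mean)^2) / n = 616.3333
Std = sqrt(616.3333) = 24.8261
Z = (x - mean) / std
= (48 - 52.0) / 24.8261
= -4.0 / 24.8261
= -0.16

-0.16


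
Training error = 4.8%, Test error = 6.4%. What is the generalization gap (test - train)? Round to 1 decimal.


Generalization gap = test_error - train_error
= 6.4 - 4.8
= 1.6%
A small gap suggests good generalization.

1.6


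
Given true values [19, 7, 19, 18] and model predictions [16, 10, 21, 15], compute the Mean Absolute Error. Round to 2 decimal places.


Absolute errors: [3, 3, 2, 3]
Sum of absolute errors = 11
MAE = 11 / 4 = 2.75

2.75


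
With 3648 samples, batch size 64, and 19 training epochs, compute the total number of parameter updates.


Iterations per epoch = 3648 / 64 = 57
Total updates = iterations_per_epoch * epochs
= 57 * 19
= 1083

1083


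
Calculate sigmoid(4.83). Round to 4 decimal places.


sigmoid(z) = 1 / (1 + exp(-z))
exp(-(4.83)) = exp(-4.83) = 0.008
1 + 0.008 = 1.008
1 / 1.008 = 0.9921

0.9921


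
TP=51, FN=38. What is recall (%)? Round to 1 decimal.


Recall = TP / (TP + FN) * 100
= 51 / (51 + 38)
= 51 / 89
= 0.573
= 57.3%

57.3


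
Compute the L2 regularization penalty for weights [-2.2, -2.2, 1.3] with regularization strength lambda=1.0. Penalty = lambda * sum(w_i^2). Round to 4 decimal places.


Squaring each weight:
(-2.2)^2 = 4.84
(-2.2)^2 = 4.84
1.3^2 = 1.69
Sum of squares = 11.37
Penalty = 1.0 * 11.37 = 11.3700

11.3700


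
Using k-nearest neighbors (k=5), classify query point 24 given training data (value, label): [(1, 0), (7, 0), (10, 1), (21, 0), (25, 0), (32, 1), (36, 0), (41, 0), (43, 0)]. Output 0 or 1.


Distances from query 24:
Point 25 (class 0): distance = 1
Point 21 (class 0): distance = 3
Point 32 (class 1): distance = 8
Point 36 (class 0): distance = 12
Point 10 (class 1): distance = 14
K=5 nearest neighbors: classes = [0, 0, 1, 0, 1]
Votes for class 1: 2 / 5
Majority vote => class 0

0


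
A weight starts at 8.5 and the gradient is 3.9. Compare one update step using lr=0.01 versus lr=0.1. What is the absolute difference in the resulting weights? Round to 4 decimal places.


With lr=0.01: w_new = 8.5 - 0.01 * 3.9 = 8.461
With lr=0.1: w_new = 8.5 - 0.1 * 3.9 = 8.11
Absolute difference = |8.461 - 8.11|
= 0.3510

0.3510


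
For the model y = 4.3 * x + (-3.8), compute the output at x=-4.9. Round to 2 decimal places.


y = 4.3 * -4.9 + (-3.8)
= -21.07 + (-3.8)
= -24.87

-24.87


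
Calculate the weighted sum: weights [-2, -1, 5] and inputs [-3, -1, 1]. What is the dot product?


Element-wise products:
-2 * -3 = 6
-1 * -1 = 1
5 * 1 = 5
Sum = 6 + 1 + 5
= 12

12


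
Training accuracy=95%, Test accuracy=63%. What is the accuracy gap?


Gap = train_accuracy - test_accuracy
= 95 - 63
= 32%
This large gap strongly indicates overfitting.

32


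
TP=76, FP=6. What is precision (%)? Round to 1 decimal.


Precision = TP / (TP + FP) * 100
= 76 / (76 + 6)
= 76 / 82
= 0.9268
= 92.7%

92.7


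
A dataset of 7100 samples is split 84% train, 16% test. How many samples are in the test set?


Train samples = 7100 * 84% = 5964
Test samples = 7100 - 5964
= 1136

1136


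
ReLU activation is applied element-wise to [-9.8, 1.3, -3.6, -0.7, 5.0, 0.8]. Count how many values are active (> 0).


ReLU(x) = max(0, x) for each element:
ReLU(-9.8) = 0
ReLU(1.3) = 1.3
ReLU(-3.6) = 0
ReLU(-0.7) = 0
ReLU(5.0) = 5.0
ReLU(0.8) = 0.8
Active neurons (>0): 3

3


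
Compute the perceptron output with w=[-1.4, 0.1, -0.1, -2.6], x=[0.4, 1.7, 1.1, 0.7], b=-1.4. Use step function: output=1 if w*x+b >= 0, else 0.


z = w . x + b
= -1.4*0.4 + 0.1*1.7 + -0.1*1.1 + -2.6*0.7 + -1.4
= -0.56 + 0.17 + -0.11 + -1.82 + -1.4
= -2.32 + -1.4
= -3.72
Since z = -3.72 < 0, output = 0

0


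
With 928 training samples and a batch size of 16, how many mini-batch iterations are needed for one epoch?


Iterations per epoch = dataset_size / batch_size
= 928 / 16
= 58

58


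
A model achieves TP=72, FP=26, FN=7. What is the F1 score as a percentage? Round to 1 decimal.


Precision = TP / (TP + FP) = 72 / 98 = 0.7347
Recall = TP / (TP + FN) = 72 / 79 = 0.9114
F1 = 2 * P * R / (P + R)
= 2 * 0.7347 * 0.9114 / (0.7347 + 0.9114)
= 1.3392 / 1.6461
= 0.8136
As percentage: 81.4%

81.4


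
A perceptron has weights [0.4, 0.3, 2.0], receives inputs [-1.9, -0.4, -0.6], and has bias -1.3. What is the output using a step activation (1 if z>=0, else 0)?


z = w . x + b
= 0.4*-1.9 + 0.3*-0.4 + 2.0*-0.6 + -1.3
= -0.76 + -0.12 + -1.2 + -1.3
= -2.08 + -1.3
= -3.38
Since z = -3.38 < 0, output = 0

0


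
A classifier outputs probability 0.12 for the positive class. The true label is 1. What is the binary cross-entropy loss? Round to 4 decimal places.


For y=1: Loss = -log(p)
= -log(0.12)
= -(-2.1203)
= 2.1203

2.1203


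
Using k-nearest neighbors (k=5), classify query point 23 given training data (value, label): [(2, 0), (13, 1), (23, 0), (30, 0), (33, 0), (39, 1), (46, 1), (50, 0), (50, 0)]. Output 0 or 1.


Distances from query 23:
Point 23 (class 0): distance = 0
Point 30 (class 0): distance = 7
Point 33 (class 0): distance = 10
Point 13 (class 1): distance = 10
Point 39 (class 1): distance = 16
K=5 nearest neighbors: classes = [0, 0, 0, 1, 1]
Votes for class 1: 2 / 5
Majority vote => class 0

0


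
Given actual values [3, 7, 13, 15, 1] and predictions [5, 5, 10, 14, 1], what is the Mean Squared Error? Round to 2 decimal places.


Differences: [-2, 2, 3, 1, 0]
Squared errors: [4, 4, 9, 1, 0]
Sum of squared errors = 18
MSE = 18 / 5 = 3.60

3.60


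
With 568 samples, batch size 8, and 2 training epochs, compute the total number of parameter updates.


Iterations per epoch = 568 / 8 = 71
Total updates = iterations_per_epoch * epochs
= 71 * 2
= 142

142


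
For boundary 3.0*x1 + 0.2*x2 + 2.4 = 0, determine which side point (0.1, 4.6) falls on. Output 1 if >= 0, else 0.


Compute 3.0 * 0.1 + 0.2 * 4.6 + 2.4
= 0.3 + 0.92 + 2.4
= 3.62
Since 3.62 >= 0, the point is on the positive side.

1


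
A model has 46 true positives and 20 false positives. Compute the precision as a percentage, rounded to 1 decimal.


Precision = TP / (TP + FP) * 100
= 46 / (46 + 20)
= 46 / 66
= 0.697
= 69.7%

69.7


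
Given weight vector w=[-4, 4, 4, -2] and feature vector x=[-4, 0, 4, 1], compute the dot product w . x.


Element-wise products:
-4 * -4 = 16
4 * 0 = 0
4 * 4 = 16
-2 * 1 = -2
Sum = 16 + 0 + 16 + -2
= 30

30


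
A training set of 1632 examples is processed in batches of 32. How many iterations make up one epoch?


Iterations per epoch = dataset_size / batch_size
= 1632 / 32
= 51

51


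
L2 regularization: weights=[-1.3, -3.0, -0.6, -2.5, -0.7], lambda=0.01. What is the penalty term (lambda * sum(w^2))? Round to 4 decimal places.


Squaring each weight:
(-1.3)^2 = 1.69
(-3.0)^2 = 9.0
(-0.6)^2 = 0.36
(-2.5)^2 = 6.25
(-0.7)^2 = 0.49
Sum of squares = 17.79
Penalty = 0.01 * 17.79 = 0.1779

0.1779


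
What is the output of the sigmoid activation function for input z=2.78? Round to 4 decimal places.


sigmoid(z) = 1 / (1 + exp(-z))
exp(-(2.78)) = exp(-2.78) = 0.062
1 + 0.062 = 1.062
1 / 1.062 = 0.9416

0.9416


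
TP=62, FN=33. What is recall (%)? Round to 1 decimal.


Recall = TP / (TP + FN) * 100
= 62 / (62 + 33)
= 62 / 95
= 0.6526
= 65.3%

65.3


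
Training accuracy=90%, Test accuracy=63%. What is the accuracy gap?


Gap = train_accuracy - test_accuracy
= 90 - 63
= 27%
This large gap strongly indicates overfitting.

27


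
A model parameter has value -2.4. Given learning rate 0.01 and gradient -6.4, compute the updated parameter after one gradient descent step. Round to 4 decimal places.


w_new = w_old - lr * gradient
= -2.4 - 0.01 * -6.4
= -2.4 - (-0.064)
= -2.3360

-2.3360


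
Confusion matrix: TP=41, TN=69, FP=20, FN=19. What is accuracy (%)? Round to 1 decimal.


Accuracy = (TP + TN) / (TP + TN + FP + FN) * 100
= (41 + 69) / (41 + 69 + 20 + 19)
= 110 / 149
= 0.7383
= 73.8%

73.8


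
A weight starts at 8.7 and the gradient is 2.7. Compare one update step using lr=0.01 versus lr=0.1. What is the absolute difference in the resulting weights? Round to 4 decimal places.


With lr=0.01: w_new = 8.7 - 0.01 * 2.7 = 8.673
With lr=0.1: w_new = 8.7 - 0.1 * 2.7 = 8.43
Absolute difference = |8.673 - 8.43|
= 0.2430

0.2430


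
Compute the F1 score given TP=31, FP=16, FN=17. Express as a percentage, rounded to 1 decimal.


Precision = TP / (TP + FP) = 31 / 47 = 0.6596
Recall = TP / (TP + FN) = 31 / 48 = 0.6458
F1 = 2 * P * R / (P + R)
= 2 * 0.6596 * 0.6458 / (0.6596 + 0.6458)
= 0.852 / 1.3054
= 0.6526
As percentage: 65.3%

65.3


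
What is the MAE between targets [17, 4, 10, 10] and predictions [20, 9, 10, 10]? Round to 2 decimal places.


Absolute errors: [3, 5, 0, 0]
Sum of absolute errors = 8
MAE = 8 / 4 = 2.00

2.00


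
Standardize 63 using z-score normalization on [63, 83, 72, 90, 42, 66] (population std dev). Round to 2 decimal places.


Mean = (63 + 83 + 72 + 90 + 42 + 66) / 6 = 69.3333
Variance = sum((x_i - mean)^2) / n = 236.5556
Std = sqrt(236.5556) = 15.3804
Z = (x - mean) / std
= (63 - 69.3333) / 15.3804
= -6.3333 / 15.3804
= -0.41

-0.41


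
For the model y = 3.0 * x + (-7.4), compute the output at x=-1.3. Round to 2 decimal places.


y = 3.0 * -1.3 + (-7.4)
= -3.9 + (-7.4)
= -11.30

-11.30


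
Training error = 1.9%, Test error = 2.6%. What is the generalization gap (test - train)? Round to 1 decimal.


Generalization gap = test_error - train_error
= 2.6 - 1.9
= 0.7%
A small gap suggests good generalization.

0.7


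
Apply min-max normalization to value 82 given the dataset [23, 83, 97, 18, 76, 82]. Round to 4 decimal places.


Min = 18, Max = 97
Range = 97 - 18 = 79
Scaled = (x - min) / (max - min)
= (82 - 18) / 79
= 64 / 79
= 0.8101

0.8101


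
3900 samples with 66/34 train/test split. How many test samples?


Train samples = 3900 * 66% = 2574
Test samples = 3900 - 2574
= 1326

1326


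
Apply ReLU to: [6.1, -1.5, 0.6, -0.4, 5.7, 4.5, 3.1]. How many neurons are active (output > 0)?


ReLU(x) = max(0, x) for each element:
ReLU(6.1) = 6.1
ReLU(-1.5) = 0
ReLU(0.6) = 0.6
ReLU(-0.4) = 0
ReLU(5.7) = 5.7
ReLU(4.5) = 4.5
ReLU(3.1) = 3.1
Active neurons (>0): 5

5


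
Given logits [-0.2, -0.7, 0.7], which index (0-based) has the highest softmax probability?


Softmax is a monotonic transformation, so it preserves the argmax.
We need to find the index of the maximum logit.
Index 0: -0.2
Index 1: -0.7
Index 2: 0.7
Maximum logit = 0.7 at index 2

2


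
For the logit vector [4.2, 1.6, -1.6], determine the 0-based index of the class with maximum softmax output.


Softmax is a monotonic transformation, so it preserves the argmax.
We need to find the index of the maximum logit.
Index 0: 4.2
Index 1: 1.6
Index 2: -1.6
Maximum logit = 4.2 at index 0

0


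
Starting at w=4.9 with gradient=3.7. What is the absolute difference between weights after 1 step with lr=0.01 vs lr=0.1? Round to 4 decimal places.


With lr=0.01: w_new = 4.9 - 0.01 * 3.7 = 4.863
With lr=0.1: w_new = 4.9 - 0.1 * 3.7 = 4.53
Absolute difference = |4.863 - 4.53|
= 0.3330

0.3330


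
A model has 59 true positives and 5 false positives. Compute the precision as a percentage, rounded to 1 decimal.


Precision = TP / (TP + FP) * 100
= 59 / (59 + 5)
= 59 / 64
= 0.9219
= 92.2%

92.2


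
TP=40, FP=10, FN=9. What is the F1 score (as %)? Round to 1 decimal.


Precision = TP / (TP + FP) = 40 / 50 = 0.8
Recall = TP / (TP + FN) = 40 / 49 = 0.8163
F1 = 2 * P * R / (P + R)
= 2 * 0.8 * 0.8163 / (0.8 + 0.8163)
= 1.3061 / 1.6163
= 0.8081
As percentage: 80.8%

80.8
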